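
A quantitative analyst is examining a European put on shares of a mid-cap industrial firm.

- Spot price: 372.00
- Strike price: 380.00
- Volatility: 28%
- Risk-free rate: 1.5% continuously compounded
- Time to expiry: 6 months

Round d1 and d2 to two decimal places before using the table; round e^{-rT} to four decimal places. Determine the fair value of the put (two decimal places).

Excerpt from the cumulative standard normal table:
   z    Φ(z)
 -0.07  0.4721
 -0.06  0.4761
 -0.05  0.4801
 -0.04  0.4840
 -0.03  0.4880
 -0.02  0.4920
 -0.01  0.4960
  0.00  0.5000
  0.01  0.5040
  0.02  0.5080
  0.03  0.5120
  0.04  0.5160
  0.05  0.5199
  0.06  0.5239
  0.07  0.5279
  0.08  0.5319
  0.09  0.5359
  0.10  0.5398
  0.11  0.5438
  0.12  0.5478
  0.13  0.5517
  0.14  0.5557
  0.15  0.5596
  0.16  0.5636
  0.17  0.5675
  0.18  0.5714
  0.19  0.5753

T = 0.5;  σ√T = 0.1980
d₁ = [ln(372/380) + (0.015 + ½·0.28²)·0.5] / (σ√T) = (-0.0213 + 0.0271) / 0.1980 = 0.0294 → 0.03
d₂ = 0.0294 − 0.1980 = -0.1686 → -0.17
exp(−rT) = exp(−0.015·0.5) = 0.9925
N(−d₂) = N(0.17) = 0.5675;  N(−d₁) = N(-0.03) = 0.4880
P = 380·0.9925·0.5675 − 372·0.4880 = 214.0326 − 181.5360 = 32.4966

32.50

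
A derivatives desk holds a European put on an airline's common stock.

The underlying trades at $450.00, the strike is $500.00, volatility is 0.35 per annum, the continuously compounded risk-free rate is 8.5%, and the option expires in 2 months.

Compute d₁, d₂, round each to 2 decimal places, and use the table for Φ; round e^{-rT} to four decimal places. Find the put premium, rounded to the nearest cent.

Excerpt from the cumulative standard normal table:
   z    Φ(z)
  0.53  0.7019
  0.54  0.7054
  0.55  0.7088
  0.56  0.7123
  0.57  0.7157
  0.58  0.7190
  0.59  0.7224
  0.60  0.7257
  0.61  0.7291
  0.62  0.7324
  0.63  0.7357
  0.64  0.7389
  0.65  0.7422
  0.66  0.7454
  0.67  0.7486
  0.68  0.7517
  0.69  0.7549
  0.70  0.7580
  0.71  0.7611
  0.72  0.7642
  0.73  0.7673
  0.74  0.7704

σ√T = 0.35·√0.1667 = 0.1429
d₁ = [ln(450/500) + (0.085 + ½·0.35²)·0.1667] / (σ√T) = (-0.1054 + 0.0244) / 0.1429 = -0.5668 → -0.57
d₂ = -0.5668 − 0.1429 = -0.7097 → -0.71
exp(−rT) = exp(−0.085·0.1667) = 0.9859
P = 500·0.9859·N(0.71) − 450·N(0.57) = 500·0.9859·0.7611 − 450·0.7157 = 375.1842 − 322.0650 = 53.1192

$53.12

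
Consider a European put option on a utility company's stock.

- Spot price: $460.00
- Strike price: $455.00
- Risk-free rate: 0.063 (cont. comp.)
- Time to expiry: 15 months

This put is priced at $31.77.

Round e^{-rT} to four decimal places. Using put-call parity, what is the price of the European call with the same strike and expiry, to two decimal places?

exp(−rT) = exp(−0.063·1.25) = 0.9243
Put-call parity: C − P = S − K·e^(−rT) = 460 − 455·0.9243 = 460 − 420.5565 = 39.4435
C = P + (C − P) = 31.77 + (39.4435) = 71.2135

$71.21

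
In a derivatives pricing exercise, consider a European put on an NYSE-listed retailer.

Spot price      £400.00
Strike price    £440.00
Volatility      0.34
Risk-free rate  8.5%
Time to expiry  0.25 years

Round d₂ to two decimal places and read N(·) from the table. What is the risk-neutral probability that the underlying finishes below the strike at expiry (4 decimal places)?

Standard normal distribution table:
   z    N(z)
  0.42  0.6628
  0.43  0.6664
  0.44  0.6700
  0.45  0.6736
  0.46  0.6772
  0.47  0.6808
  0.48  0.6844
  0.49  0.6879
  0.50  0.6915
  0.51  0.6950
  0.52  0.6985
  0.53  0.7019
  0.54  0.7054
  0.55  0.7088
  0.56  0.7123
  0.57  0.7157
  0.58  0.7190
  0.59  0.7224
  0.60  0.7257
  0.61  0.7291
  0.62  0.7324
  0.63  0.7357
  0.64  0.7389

σ√T = 0.34 × 0.5000 = 0.1700
d₁ = [ln(400/440) + (0.085 + 0.34²/2)·0.25] / 0.1700 = [-0.0953 + 0.0357] / 0.1700 = -0.3506 → -0.35
d₂ = d₁ − σ√T = -0.3506 − 0.1700 = -0.5206 → -0.52
Pr(exercise) under Q = N(−d₂) = N(0.52) = 0.6985

0.6985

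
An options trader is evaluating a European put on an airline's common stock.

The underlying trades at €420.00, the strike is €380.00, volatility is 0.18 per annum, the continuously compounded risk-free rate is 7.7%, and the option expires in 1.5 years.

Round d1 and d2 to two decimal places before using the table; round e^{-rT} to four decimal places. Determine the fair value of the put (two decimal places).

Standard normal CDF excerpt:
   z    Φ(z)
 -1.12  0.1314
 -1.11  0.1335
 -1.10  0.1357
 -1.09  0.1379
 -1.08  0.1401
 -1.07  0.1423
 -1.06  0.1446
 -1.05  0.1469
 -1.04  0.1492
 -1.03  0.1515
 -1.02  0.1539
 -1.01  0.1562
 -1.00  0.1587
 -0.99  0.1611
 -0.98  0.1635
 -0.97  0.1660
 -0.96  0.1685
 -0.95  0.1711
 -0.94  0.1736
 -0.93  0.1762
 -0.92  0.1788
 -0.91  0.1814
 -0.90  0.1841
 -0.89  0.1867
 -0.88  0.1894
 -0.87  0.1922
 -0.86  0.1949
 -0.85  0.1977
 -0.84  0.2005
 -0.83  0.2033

€7.15

σ√T = 0.18 × 1.2247 = 0.2205
d₁ = [ln(420/380) + (0.077 + ½·0.18²)·1.5] / (σ√T) = (0.1001 + 0.1398) / 0.2205 = 1.0881 which rounds to 1.09
d₂ = 1.0881 − 0.2205 = 0.8677 which rounds to 0.87
exp(−rT) = exp(−0.077·1.5) = 0.8909
P = 380·0.8909·N(-0.87) − 420·N(-1.09) = 380·0.8909·0.1922 − 420·0.1379 = 65.0678 − 57.9180 = 7.1498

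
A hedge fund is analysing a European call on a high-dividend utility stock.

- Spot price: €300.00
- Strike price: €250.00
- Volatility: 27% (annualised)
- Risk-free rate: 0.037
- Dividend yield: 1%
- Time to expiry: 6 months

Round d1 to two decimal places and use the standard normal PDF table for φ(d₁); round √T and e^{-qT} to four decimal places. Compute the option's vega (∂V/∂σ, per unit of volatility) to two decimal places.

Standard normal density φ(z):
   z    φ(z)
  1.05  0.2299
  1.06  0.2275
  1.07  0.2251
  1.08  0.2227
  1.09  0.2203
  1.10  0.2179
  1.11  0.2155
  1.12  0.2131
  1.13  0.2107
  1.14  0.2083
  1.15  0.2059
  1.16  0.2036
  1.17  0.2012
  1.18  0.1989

44.98

T = 0.5;  σ√T = 0.1909
d₁ = [ln(300/250) + (0.037 − 0.01 + 0.27²/2)·0.5] / 0.1909 = [0.1823 + 0.0317] / 0.1909 = 1.1211 → 1.12
√T = √0.5 = 0.7071
φ(d₁) = φ(1.12) = 0.2131
e^(−qT) = e^(−0.01·0.5) = 0.9950
vega = S·e^(−qT)·φ(d₁)·√T = 300·0.9950·0.2131·0.7071 = 44.9789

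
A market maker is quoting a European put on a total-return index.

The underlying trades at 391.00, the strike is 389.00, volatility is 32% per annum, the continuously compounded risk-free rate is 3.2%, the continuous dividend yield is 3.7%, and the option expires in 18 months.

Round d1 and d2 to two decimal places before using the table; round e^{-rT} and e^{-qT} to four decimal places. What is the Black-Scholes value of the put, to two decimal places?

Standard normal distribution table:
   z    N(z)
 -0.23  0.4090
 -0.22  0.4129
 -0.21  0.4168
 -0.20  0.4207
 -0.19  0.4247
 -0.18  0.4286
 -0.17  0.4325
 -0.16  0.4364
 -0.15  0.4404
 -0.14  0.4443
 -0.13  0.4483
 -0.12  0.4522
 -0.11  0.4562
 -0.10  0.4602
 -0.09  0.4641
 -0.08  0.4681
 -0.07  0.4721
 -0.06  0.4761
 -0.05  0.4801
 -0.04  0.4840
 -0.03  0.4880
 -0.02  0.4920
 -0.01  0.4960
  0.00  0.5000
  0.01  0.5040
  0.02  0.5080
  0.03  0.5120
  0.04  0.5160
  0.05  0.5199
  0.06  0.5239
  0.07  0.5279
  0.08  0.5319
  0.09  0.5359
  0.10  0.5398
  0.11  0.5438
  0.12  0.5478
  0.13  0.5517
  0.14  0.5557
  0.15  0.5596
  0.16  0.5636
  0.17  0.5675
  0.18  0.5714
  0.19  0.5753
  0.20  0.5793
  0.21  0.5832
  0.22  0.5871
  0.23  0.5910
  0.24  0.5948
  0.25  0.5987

T = 1.5;  σ√T = 0.3919
ln(S/K) + (r − q + σ²/2)T = ln(391/389) + (0.032 − 0.037 + 0.32²/2)·1.5 = 0.0051 + 0.0693 = 0.0744
d₁ = 0.0744 / 0.3919 = 0.1899 → 0.19
d₂ = d₁ − σ√T = 0.1899 − 0.3919 = -0.2020 → -0.20
exp(−qT) = exp(−0.037·1.5) = 0.9460;  exp(−rT) = exp(−0.032·1.5) = 0.9531
N(−d₂) = N(0.20) = 0.5793;  N(−d₁) = N(-0.19) = 0.4247
P = 389·0.9531·0.5793 − 391·0.9460·0.4247 = 214.7789 − 157.0906 = 57.6883

57.69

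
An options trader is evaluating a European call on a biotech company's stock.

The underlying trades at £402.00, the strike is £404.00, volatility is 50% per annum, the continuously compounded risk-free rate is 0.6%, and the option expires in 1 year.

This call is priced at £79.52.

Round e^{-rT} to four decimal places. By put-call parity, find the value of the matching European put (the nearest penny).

e^(−rT) = e^(−0.006·1) = 0.9940
Put-call parity: C − P = S − K·e^(−rT) = 402 − 404·0.9940 = 402 − 401.5760 = 0.4240
P = C − (C − P) = 79.52 − (0.4240) = 79.0960

£79.10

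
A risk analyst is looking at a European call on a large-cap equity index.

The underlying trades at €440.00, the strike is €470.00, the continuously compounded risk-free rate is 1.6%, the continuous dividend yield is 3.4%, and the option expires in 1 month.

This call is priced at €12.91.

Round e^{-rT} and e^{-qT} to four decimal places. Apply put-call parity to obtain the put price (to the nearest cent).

exp(−qT) = exp(−0.034·0.08333) = 0.9972;  exp(−rT) = exp(−0.016·0.08333) = 0.9987
Put-call parity: C − P = S·e^(−qT) − K·e^(−rT) = 440·0.9972 − 470·0.9987 = 438.7680 − 469.3890 = -30.6210
P = C − (C − P) = 12.91 − (-30.6210) = 43.5310

€43.53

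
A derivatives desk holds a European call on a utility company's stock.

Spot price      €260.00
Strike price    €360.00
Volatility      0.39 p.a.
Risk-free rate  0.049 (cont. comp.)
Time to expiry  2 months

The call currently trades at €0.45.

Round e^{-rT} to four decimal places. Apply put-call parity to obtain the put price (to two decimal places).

€97.53

e^(−rT) = e^(−0.049·0.1667) = 0.9919
Put-call parity: C − P = S − K·e^(−rT) = 260 − 360·0.9919 = 260 − 357.0840 = -97.0840
P = C − (C − P) = 0.45 − (-97.0840) = 97.5340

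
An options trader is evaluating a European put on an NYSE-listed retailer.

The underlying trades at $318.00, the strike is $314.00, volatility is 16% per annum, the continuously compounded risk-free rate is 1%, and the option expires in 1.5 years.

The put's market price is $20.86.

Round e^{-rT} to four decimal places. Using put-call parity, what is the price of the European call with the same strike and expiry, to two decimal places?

e^(−rT) = e^(−0.01·1.5) = 0.9851
Put-call parity: C − P = S − K·e^(−rT) = 318 − 314·0.9851 = 318 − 309.3214 = 8.6786
C = P + (C − P) = 20.86 + (8.6786) = 29.5386

$29.54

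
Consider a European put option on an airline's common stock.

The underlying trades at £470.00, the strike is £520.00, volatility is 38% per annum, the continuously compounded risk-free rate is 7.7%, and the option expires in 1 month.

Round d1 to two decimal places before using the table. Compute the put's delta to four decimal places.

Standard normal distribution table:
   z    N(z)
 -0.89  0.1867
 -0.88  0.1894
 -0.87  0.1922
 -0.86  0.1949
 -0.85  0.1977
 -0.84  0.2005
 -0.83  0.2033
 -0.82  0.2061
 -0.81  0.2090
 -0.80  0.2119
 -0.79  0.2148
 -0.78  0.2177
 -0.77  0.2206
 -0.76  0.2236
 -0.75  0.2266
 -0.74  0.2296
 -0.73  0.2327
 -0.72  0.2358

-0.7910

T = 0.08333;  σ√T = 0.1097
d₁ = [ln(470/520) + (0.077 + 0.38²/2)·0.08333] / 0.1097 = [-0.1011 + 0.0124] / 0.1097 = -0.8083 → -0.81
N(d₁) = N(-0.81) = 0.2090
Δ_put = N(d₁) − 1 = 0.2090 − 1 = -0.7910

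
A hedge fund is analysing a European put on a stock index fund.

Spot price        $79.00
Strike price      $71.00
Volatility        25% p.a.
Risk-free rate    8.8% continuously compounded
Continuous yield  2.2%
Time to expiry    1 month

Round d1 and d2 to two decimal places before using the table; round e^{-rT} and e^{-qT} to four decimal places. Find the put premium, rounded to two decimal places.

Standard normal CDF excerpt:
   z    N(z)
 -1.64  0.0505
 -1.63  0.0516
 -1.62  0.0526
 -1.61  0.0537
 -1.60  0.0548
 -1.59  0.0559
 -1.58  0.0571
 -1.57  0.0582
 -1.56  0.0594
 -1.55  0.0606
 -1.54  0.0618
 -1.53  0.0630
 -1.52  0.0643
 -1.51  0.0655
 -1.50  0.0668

σ√T = 0.25·√0.08333 = 0.0722
ln(S/K) + (r − q + σ²/2)T = ln(79/71) + (0.088 − 0.022 + 0.25²/2)·0.08333 = 0.1068 + 0.0081 = 0.1149
d₁ = 0.1149 / 0.0722 = 1.5917 ⇒ 1.59
d₂ = d₁ − σ√T = 1.5917 − 0.0722 = 1.5195 ⇒ 1.52
e^(−qT) = e^(−0.022·0.08333) = 0.9982;  e^(−rT) = e^(−0.088·0.08333) = 0.9927
N(−d₂) = N(-1.52) = 0.0643;  N(−d₁) = N(-1.59) = 0.0559
P = 71·0.9927·0.0643 − 79·0.9982·0.0559 = 4.5320 − 4.4082 = 0.1238

$0.12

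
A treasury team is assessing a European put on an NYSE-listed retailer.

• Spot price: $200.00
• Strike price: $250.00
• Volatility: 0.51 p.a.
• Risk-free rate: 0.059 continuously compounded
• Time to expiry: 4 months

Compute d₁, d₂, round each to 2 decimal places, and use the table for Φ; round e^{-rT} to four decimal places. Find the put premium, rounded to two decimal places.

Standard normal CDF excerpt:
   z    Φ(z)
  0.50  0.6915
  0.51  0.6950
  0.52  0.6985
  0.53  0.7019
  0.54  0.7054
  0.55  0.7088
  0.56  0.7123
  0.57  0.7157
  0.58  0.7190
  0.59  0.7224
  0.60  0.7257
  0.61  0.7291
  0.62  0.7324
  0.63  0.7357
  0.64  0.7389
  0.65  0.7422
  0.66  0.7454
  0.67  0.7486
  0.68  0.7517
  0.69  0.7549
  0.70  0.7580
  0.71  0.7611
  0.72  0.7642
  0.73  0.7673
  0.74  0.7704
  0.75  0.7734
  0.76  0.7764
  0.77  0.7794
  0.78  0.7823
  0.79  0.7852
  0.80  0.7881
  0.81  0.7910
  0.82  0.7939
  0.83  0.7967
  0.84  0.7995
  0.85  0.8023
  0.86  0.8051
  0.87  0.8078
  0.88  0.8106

σ√T = 0.51 × 0.5774 = 0.2944
d₁ = [ln(200/250) + (0.059 + 0.51²/2)·0.3333] / 0.2944 = [-0.2231 + 0.0630] / 0.2944 = -0.5438 ≈ -0.54
d₂ = d₁ − σ√T = -0.5438 − 0.2944 = -0.8383 ≈ -0.84
e^(−rT) = e^(−0.059·0.3333) = 0.9805
N(−d₂) = N(0.84) = 0.7995;  N(−d₁) = N(0.54) = 0.7054
P = 250·0.9805·0.7995 − 200·0.7054 = 195.9774 − 141.0800 = 54.8974

$54.90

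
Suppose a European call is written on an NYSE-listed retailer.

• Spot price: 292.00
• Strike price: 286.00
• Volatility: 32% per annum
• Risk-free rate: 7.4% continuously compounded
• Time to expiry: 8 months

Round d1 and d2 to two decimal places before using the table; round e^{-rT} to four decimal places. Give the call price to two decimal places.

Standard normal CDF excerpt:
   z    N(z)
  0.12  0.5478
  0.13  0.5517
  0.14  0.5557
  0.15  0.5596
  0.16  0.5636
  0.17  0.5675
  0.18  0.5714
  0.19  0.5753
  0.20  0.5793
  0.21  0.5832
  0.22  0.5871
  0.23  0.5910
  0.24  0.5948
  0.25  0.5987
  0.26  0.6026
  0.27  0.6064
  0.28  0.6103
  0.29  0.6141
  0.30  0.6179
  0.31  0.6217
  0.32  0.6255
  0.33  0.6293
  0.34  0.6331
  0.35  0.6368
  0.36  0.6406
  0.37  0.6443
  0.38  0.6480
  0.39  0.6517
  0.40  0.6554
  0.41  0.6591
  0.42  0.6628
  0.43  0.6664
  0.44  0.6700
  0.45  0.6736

40.09

σ√T = 0.32 × 0.8165 = 0.2613
d₁ = [ln(292/286) + (0.074 + 0.32²/2)·0.6667] / 0.2613 = [0.0208 + 0.0835] / 0.2613 = 0.3989 ≈ 0.40
d₂ = d₁ − σ√T = 0.3989 − 0.2613 = 0.1376 ≈ 0.14
exp(−rT) = exp(−0.074·0.6667) = 0.9519
C = 292·N(0.40) − 286·0.9519·N(0.14) = 292·0.6554 − 286·0.9519·0.5557 = 191.3768 − 151.2857 = 40.0911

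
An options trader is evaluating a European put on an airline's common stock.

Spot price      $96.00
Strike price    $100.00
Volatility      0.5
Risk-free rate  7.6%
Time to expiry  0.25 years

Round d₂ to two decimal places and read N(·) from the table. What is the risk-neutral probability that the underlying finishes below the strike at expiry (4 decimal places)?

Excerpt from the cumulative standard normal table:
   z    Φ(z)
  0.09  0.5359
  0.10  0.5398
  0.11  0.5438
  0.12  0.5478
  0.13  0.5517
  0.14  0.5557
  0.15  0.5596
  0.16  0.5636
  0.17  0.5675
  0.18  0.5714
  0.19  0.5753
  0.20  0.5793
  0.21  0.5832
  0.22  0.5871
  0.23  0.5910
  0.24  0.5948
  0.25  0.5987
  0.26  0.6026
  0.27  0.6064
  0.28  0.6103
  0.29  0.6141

0.5832

σ√T = 0.5·√0.25 = 0.2500
ln(S/K) + (r + σ²/2)T = ln(96/100) + (0.076 + 0.5²/2)·0.25 = -0.0408 + 0.0503 = 0.0094
d₁ = 0.0094 / 0.2500 = 0.0377 which rounds to 0.04
d₂ = d₁ − σ√T = 0.0377 − 0.2500 = -0.2123 which rounds to -0.21
Risk-neutral Pr[S_T < K] = N(−d₂) = N(0.21) = 0.5832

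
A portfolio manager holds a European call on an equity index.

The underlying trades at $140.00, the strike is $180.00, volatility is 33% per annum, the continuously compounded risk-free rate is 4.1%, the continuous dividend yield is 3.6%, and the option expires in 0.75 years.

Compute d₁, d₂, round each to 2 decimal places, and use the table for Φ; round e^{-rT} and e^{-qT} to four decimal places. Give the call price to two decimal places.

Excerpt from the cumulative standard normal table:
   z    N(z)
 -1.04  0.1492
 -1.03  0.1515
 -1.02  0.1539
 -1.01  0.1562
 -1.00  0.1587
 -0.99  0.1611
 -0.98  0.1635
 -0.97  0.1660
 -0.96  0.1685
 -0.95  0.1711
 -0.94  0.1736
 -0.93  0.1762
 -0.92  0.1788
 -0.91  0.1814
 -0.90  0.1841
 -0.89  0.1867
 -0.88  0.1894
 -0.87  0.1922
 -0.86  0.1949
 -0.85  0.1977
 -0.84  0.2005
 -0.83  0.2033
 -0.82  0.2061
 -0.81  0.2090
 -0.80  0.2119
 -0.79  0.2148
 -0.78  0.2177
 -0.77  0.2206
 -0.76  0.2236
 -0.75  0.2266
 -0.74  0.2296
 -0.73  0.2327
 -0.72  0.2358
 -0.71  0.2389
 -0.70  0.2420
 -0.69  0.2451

σ√T = 0.33·√0.75 = 0.2858
d₁ = [ln(140/180) + (0.041 − 0.036 + ½·0.33²)·0.75] / (σ√T) = (-0.2513 + 0.0446) / 0.2858 = -0.7234 ⇒ -0.72
d₂ = -0.7234 − 0.2858 = -1.0091 ⇒ -1.01
exp(−qT) = exp(−0.036·0.75) = 0.9734;  exp(−rT) = exp(−0.041·0.75) = 0.9697
N(d₁) = N(-0.72) = 0.2358;  N(d₂) = N(-1.01) = 0.1562
C = 140·0.9734·0.2358 − 180·0.9697·0.1562 = 32.1339 − 27.2641 = 4.8698

$4.87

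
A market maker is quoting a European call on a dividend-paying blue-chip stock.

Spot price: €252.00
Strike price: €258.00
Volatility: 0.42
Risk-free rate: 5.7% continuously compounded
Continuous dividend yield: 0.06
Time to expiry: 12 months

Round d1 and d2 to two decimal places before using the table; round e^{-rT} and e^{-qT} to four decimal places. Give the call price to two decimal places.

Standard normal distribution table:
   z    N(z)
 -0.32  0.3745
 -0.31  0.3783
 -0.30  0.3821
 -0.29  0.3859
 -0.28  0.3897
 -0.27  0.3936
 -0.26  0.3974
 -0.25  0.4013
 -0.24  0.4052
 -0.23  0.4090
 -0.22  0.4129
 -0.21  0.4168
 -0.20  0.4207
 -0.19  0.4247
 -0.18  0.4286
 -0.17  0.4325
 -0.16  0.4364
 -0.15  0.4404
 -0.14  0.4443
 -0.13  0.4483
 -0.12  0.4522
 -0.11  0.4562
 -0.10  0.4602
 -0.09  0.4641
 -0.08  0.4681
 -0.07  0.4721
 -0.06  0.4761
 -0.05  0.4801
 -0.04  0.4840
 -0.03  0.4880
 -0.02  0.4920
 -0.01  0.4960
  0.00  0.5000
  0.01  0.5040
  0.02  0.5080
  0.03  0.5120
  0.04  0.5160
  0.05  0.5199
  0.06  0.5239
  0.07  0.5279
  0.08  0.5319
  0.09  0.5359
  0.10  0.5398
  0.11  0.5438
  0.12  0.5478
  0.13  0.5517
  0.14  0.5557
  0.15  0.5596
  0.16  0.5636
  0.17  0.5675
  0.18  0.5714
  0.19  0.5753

€36.89

σ√T = 0.42 × 1.0000 = 0.4200
ln(S/K) + (r − q + σ²/2)T = ln(252/258) + (0.057 − 0.06 + 0.42²/2)·1 = -0.0235 + 0.0852 = 0.0617
d₁ = 0.0617 / 0.4200 = 0.1468 ⇒ 0.15
d₂ = d₁ − σ√T = 0.1468 − 0.4200 = -0.2732 ⇒ -0.27
e^(−qT) = e^(−0.06·1) = 0.9418;  e^(−rT) = e^(−0.057·1) = 0.9446
N(d₁) = N(0.15) = 0.5596;  N(d₂) = N(-0.27) = 0.3936
C = 252·0.9418·0.5596 − 258·0.9446·0.3936 = 132.8119 − 95.9230 = 36.8889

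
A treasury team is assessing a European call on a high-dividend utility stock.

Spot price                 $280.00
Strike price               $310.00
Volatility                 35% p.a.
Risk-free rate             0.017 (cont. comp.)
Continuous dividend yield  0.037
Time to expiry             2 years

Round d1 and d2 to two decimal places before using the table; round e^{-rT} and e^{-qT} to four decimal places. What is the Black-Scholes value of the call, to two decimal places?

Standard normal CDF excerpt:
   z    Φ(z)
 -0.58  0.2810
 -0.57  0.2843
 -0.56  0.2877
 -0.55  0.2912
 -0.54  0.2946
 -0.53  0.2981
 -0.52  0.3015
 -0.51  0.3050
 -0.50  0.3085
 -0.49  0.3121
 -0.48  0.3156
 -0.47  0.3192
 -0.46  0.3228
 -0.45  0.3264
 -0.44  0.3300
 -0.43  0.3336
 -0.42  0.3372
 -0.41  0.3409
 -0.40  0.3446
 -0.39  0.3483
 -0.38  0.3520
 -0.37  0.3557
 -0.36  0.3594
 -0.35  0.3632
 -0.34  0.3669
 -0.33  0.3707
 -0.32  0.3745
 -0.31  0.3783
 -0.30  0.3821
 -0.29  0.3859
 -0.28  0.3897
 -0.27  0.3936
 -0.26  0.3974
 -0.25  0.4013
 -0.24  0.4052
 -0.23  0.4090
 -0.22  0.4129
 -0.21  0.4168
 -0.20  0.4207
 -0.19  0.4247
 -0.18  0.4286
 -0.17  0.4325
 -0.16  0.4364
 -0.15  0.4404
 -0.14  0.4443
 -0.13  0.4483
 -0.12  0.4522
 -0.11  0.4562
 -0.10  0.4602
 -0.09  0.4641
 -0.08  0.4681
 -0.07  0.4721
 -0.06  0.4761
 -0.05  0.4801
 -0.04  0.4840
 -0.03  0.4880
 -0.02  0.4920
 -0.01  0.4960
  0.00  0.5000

$36.53

T = 2;  σ√T = 0.4950
d₁ = [ln(280/310) + (0.017 − 0.037 + ½·0.35²)·2] / (σ√T) = (-0.1018 + 0.0825) / 0.4950 = -0.0390 ⇒ -0.04
d₂ = -0.0390 − 0.4950 = -0.5339 ⇒ -0.53
exp(−qT) = exp(−0.037·2) = 0.9287;  exp(−rT) = exp(−0.017·2) = 0.9666
C = 280·0.9287·N(-0.04) − 310·0.9666·N(-0.53) = 280·0.9287·0.4840 − 310·0.9666·0.2981 = 125.8574 − 89.3245 = 36.5330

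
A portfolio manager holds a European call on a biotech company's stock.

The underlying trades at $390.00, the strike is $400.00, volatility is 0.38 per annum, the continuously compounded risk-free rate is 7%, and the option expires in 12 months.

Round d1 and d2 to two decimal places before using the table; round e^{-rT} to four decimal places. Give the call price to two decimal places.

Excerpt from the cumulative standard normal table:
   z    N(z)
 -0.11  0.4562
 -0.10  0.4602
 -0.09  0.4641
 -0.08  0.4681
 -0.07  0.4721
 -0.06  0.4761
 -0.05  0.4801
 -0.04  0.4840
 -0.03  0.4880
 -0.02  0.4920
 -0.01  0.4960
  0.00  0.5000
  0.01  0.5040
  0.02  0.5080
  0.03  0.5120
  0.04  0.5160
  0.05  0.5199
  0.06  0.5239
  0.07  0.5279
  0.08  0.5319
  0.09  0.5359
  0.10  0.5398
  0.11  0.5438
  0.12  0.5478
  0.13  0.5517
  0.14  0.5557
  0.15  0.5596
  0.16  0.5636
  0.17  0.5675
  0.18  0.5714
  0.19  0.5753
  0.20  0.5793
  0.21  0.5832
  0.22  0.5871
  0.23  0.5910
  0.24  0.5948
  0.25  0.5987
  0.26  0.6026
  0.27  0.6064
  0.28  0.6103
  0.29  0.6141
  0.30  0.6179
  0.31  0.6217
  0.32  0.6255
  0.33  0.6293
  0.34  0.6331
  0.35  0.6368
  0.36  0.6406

$66.39

T = 1;  σ√T = 0.3800
d₁ = [ln(390/400) + (0.07 + ½·0.38²)·1] / (σ√T) = (-0.0253 + 0.1422) / 0.3800 = 0.3076 → 0.31
d₂ = 0.3076 − 0.3800 = -0.0724 → -0.07
e^(−rT) = e^(−0.07·1) = 0.9324
N(d₁) = N(0.31) = 0.6217;  N(d₂) = N(-0.07) = 0.4721
C = 390·0.6217 − 400·0.9324·0.4721 = 242.4630 − 176.0744 = 66.3886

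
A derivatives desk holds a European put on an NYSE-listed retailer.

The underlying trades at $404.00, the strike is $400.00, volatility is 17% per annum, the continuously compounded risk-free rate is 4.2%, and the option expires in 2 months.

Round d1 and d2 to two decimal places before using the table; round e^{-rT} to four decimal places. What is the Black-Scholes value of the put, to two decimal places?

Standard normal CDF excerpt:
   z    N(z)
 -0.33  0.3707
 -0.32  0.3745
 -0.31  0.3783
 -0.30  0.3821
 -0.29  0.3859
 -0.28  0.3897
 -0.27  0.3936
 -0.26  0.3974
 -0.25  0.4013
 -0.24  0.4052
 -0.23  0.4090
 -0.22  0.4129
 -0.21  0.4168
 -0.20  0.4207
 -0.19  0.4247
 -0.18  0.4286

$8.11

σ√T = 0.17·√0.1667 = 0.0694
d₁ = [ln(404/400) + (0.042 + 0.17²/2)·0.1667] / 0.0694 = [0.0100 + 0.0094] / 0.0694 = 0.2789 ⇒ 0.28
d₂ = d₁ − σ√T = 0.2789 − 0.0694 = 0.2095 ⇒ 0.21
e^(−rT) = e^(−0.042·0.1667) = 0.9930
N(−d₂) = N(-0.21) = 0.4168;  N(−d₁) = N(-0.28) = 0.3897
P = 400·0.9930·0.4168 − 404·0.3897 = 165.5530 − 157.4388 = 8.1142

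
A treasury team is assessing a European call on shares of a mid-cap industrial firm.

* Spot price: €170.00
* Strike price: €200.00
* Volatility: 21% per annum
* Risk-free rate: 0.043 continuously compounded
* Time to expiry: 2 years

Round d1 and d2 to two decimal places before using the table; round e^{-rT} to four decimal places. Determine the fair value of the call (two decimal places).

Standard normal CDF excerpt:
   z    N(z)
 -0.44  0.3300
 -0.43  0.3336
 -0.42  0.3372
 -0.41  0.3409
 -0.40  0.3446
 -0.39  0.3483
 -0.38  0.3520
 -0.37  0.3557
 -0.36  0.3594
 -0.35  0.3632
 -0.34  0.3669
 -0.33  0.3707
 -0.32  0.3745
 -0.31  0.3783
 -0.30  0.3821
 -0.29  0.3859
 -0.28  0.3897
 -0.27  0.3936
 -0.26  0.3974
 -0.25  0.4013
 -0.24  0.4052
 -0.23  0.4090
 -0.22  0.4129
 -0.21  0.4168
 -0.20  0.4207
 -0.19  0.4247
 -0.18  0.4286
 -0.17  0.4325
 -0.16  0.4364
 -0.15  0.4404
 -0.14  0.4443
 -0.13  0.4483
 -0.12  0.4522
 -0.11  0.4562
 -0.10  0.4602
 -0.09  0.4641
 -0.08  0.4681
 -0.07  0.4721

€14.99

σ√T = 0.21 × 1.4142 = 0.2970
d₁ = [ln(170/200) + (0.043 + ½·0.21²)·2] / (σ√T) = (-0.1625 + 0.1301) / 0.2970 = -0.1092 → -0.11
d₂ = -0.1092 − 0.2970 = -0.4061 → -0.41
exp(−rT) = exp(−0.043·2) = 0.9176
N(d₁) = N(-0.11) = 0.4562;  N(d₂) = N(-0.41) = 0.3409
C = 170·0.4562 − 200·0.9176·0.3409 = 77.5540 − 62.5620 = 14.9920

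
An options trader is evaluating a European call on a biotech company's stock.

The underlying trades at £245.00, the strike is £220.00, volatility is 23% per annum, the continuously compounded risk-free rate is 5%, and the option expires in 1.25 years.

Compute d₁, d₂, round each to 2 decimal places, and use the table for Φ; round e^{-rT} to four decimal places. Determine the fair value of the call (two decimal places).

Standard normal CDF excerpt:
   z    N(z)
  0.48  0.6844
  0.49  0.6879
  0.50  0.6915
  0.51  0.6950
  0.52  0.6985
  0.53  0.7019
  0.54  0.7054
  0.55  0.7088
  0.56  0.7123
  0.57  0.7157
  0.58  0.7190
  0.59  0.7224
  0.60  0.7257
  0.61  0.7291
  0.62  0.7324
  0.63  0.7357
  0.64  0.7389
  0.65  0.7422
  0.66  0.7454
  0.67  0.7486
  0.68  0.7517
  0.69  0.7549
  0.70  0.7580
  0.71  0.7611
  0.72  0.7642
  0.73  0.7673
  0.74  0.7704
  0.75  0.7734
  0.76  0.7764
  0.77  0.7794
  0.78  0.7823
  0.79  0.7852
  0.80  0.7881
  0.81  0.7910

σ√T = 0.23·√1.25 = 0.2571
d₁ = [ln(245/220) + (0.05 + 0.23²/2)·1.25] / 0.2571 = [0.1076 + 0.0956] / 0.2571 = 0.7902 which rounds to 0.79
d₂ = d₁ − σ√T = 0.7902 − 0.2571 = 0.5330 which rounds to 0.53
e^(−rT) = e^(−0.05·1.25) = 0.9394
C = 245·N(0.79) − 220·0.9394·N(0.53) = 245·0.7852 − 220·0.9394·0.7019 = 192.3740 − 145.0603 = 47.3137

£47.31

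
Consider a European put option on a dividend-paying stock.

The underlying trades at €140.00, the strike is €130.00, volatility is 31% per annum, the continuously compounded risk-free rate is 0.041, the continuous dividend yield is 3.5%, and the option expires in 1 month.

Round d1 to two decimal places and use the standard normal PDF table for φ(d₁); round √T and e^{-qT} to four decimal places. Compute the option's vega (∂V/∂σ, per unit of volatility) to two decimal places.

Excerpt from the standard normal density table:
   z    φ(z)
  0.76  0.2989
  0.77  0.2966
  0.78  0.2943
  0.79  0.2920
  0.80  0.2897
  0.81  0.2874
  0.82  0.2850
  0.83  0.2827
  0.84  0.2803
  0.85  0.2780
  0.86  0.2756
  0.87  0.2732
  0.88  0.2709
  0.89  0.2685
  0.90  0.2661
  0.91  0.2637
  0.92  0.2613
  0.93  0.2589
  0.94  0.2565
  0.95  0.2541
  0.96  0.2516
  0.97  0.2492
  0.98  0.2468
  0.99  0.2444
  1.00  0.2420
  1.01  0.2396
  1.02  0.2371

σ√T = 0.31·√0.08333 = 0.0895
d₁ = [ln(140/130) + (0.041 − 0.035 + 0.31²/2)·0.08333] / 0.0895 = [0.0741 + 0.0045] / 0.0895 = 0.8785 ≈ 0.88
√T = √0.08333 = 0.2887
φ(d₁) = φ(0.88) = 0.2709
e^(−qT) = e^(−0.035·0.08333) = 0.9971
vega = S·e^(−qT)·φ(d₁)·√T = 140·0.9971·0.2709·0.2887 = 10.9175
(Call and put vega coincide under Black-Scholes.)

10.92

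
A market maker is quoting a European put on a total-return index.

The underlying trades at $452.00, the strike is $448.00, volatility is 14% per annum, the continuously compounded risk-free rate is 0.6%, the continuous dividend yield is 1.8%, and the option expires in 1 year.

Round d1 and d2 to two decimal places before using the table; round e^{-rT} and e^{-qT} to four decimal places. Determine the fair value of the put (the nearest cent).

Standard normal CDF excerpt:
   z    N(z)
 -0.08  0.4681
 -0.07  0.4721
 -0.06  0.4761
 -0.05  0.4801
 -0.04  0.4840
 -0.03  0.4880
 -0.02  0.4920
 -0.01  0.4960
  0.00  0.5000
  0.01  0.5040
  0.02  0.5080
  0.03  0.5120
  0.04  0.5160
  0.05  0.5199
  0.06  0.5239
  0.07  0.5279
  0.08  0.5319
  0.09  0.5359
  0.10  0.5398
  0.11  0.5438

$25.50

σ√T = 0.14 × 1.0000 = 0.1400
ln(S/K) + (r − q + σ²/2)T = ln(452/448) + (0.006 − 0.018 + 0.14²/2)·1 = 0.0089 − 0.0022 = 0.0067
d₁ = 0.0067 / 0.1400 = 0.0478 ⇒ 0.05
d₂ = d₁ − σ√T = 0.0478 − 0.1400 = -0.0922 ⇒ -0.09
exp(−qT) = exp(−0.018·1) = 0.9822;  exp(−rT) = exp(−0.006·1) = 0.9940
N(−d₂) = N(0.09) = 0.5359;  N(−d₁) = N(-0.05) = 0.4801
P = 448·0.9940·0.5359 − 452·0.9822·0.4801 = 238.6427 − 213.1425 = 25.5002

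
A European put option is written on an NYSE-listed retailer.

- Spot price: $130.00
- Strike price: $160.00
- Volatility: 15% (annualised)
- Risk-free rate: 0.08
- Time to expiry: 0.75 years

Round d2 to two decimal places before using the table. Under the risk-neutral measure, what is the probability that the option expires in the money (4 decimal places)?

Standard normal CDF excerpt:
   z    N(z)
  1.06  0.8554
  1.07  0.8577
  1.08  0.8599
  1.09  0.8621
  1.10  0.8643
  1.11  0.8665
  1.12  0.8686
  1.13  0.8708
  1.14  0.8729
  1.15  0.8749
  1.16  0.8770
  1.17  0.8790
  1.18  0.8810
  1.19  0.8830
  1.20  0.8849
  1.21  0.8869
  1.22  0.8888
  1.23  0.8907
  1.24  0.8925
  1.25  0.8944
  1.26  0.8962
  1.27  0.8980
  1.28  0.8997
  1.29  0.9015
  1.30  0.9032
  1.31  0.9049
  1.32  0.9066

T = 0.75;  σ√T = 0.1299
d₁ = [ln(130/160) + (0.08 + 0.15²/2)·0.75] / 0.1299 = [-0.2076 + 0.0684] / 0.1299 = -1.0716 → -1.07
d₂ = d₁ − σ√T = -1.0716 − 0.1299 = -1.2015 → -1.20
Pr(exercise) under Q = N(−d₂) = N(1.20) = 0.8849

0.8849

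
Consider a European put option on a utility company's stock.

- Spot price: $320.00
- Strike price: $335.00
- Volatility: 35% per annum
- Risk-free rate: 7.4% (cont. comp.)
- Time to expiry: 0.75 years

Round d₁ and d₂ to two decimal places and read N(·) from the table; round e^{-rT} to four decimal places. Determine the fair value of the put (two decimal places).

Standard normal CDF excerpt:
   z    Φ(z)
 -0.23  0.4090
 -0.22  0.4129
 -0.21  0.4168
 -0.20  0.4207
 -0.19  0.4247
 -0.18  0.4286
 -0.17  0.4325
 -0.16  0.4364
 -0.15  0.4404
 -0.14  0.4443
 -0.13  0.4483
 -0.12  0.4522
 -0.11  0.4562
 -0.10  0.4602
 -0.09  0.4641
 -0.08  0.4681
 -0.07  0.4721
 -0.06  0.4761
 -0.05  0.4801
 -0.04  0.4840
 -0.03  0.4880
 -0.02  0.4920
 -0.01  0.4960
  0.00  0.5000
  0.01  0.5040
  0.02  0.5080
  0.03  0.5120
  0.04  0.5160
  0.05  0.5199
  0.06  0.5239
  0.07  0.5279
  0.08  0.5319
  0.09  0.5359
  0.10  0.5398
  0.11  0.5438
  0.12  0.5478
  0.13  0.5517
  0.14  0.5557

$36.45

σ√T = 0.35 × 0.8660 = 0.3031
d₁ = [ln(320/335) + (0.074 + ½·0.35²)·0.75] / (σ√T) = (-0.0458 + 0.1014) / 0.3031 = 0.1835 ≈ 0.18
d₂ = 0.1835 − 0.3031 = -0.1196 ≈ -0.12
e^(−rT) = e^(−0.074·0.75) = 0.9460
N(−d₂) = N(0.12) = 0.5478;  N(−d₁) = N(-0.18) = 0.4286
P = 335·0.9460·0.5478 − 320·0.4286 = 173.6033 − 137.1520 = 36.4513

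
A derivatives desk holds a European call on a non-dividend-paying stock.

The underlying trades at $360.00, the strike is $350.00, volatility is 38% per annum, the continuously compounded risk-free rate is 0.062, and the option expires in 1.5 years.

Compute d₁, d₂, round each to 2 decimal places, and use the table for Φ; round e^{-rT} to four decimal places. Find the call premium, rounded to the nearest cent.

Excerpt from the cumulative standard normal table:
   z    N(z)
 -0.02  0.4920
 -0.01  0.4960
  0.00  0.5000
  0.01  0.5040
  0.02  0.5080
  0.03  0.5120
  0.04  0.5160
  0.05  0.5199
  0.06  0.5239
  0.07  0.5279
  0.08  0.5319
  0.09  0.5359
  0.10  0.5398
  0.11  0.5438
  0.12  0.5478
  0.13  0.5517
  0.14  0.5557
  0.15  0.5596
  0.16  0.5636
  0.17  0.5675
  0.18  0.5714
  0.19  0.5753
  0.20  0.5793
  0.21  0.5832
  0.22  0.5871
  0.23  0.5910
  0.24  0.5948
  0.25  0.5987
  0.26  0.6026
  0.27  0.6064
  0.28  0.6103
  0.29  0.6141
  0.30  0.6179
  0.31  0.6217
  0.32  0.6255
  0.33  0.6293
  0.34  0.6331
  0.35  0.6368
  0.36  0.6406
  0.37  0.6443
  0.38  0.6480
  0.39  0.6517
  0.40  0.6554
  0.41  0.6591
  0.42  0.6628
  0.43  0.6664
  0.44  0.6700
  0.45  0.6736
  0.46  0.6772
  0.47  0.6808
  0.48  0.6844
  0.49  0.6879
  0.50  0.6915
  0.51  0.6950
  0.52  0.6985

σ√T = 0.38·√1.5 = 0.4654
d₁ = [ln(360/350) + (0.062 + 0.38²/2)·1.5] / 0.4654 = [0.0282 + 0.2013] / 0.4654 = 0.4931 which rounds to 0.49
d₂ = d₁ − σ√T = 0.4931 − 0.4654 = 0.0277 which rounds to 0.03
exp(−rT) = exp(−0.062·1.5) = 0.9112
N(d₁) = N(0.49) = 0.6879;  N(d₂) = N(0.03) = 0.5120
C = 360·0.6879 − 350·0.9112·0.5120 = 247.6440 − 163.2870 = 84.3570

$84.36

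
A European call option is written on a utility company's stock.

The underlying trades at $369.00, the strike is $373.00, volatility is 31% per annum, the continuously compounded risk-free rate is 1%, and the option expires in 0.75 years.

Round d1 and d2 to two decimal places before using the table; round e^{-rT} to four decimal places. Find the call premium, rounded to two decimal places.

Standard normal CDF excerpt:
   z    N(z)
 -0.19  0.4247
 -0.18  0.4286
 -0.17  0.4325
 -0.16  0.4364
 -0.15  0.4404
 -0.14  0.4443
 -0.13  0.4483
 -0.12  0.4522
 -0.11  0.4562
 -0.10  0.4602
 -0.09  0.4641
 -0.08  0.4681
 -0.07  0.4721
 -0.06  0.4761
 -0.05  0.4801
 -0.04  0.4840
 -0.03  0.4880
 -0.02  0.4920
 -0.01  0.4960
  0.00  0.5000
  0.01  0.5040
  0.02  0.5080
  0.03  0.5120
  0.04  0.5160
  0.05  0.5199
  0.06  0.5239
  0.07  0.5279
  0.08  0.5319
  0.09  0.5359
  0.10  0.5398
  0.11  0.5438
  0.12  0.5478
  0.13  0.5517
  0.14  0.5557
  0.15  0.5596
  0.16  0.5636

$39.10

T = 0.75;  σ√T = 0.2685
d₁ = [ln(369/373) + (0.01 + ½·0.31²)·0.75] / (σ√T) = (-0.0108 + 0.0435) / 0.2685 = 0.1220 which rounds to 0.12
d₂ = 0.1220 − 0.2685 = -0.1465 which rounds to -0.15
exp(−rT) = exp(−0.01·0.75) = 0.9925
N(d₁) = N(0.12) = 0.5478;  N(d₂) = N(-0.15) = 0.4404
C = 369·0.5478 − 373·0.9925·0.4404 = 202.1382 − 163.0372 = 39.1010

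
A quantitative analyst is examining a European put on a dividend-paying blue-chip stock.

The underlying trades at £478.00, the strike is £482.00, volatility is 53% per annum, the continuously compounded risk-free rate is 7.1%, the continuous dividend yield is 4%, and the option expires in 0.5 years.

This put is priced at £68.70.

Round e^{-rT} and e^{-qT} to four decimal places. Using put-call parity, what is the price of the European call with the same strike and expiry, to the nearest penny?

£72.06

e^(−qT) = e^(−0.04·0.5) = 0.9802;  e^(−rT) = e^(−0.071·0.5) = 0.9651
Put-call parity: C − P = S·e^(−qT) − K·e^(−rT) = 478·0.9802 − 482·0.9651 = 468.5356 − 465.1782 = 3.3574
C = P + (C − P) = 68.70 + (3.3574) = 72.0574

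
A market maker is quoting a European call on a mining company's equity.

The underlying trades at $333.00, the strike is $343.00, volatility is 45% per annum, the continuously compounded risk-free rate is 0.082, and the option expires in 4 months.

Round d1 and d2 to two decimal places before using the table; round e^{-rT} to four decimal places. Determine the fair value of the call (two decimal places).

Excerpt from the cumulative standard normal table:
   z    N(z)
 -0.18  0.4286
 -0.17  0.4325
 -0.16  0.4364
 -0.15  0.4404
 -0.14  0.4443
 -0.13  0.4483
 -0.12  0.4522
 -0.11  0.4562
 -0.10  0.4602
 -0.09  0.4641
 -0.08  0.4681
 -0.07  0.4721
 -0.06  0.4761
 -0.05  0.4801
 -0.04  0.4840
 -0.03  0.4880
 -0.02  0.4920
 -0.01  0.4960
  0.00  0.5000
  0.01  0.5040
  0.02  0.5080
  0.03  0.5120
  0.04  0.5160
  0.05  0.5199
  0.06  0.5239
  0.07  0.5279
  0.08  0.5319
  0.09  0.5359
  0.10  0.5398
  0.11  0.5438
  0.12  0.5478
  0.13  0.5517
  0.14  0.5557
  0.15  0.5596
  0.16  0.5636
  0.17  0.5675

T = 0.3333;  σ√T = 0.2598
d₁ = [ln(333/343) + (0.082 + 0.45²/2)·0.3333] / 0.2598 = [-0.0296 + 0.0611] / 0.2598 = 0.1212 ⇒ 0.12
d₂ = d₁ − σ√T = 0.1212 − 0.2598 = -0.1386 ⇒ -0.14
exp(−rT) = exp(−0.082·0.3333) = 0.9730
N(d₁) = N(0.12) = 0.5478;  N(d₂) = N(-0.14) = 0.4443
C = 333·0.5478 − 343·0.9730·0.4443 = 182.4174 − 148.2802 = 34.1372

$34.14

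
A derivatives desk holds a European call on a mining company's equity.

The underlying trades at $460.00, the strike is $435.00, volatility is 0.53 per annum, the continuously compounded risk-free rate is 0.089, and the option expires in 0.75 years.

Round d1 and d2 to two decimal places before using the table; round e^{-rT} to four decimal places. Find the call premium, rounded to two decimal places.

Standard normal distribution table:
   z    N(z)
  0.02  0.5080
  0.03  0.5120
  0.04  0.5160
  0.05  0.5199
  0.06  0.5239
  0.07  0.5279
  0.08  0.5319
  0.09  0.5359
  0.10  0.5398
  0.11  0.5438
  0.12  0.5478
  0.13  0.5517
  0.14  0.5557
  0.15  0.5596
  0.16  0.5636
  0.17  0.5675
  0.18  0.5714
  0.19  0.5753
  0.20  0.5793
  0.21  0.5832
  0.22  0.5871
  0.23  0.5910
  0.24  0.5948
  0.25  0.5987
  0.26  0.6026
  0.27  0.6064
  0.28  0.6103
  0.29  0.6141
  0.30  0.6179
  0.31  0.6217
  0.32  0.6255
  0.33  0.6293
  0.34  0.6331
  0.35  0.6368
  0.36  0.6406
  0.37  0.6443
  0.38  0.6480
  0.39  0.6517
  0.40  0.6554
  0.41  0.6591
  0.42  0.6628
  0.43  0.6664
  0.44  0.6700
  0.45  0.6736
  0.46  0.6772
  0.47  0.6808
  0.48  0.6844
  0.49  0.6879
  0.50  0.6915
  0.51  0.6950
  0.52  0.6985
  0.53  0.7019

σ√T = 0.53·√0.75 = 0.4590
d₁ = [ln(460/435) + (0.089 + ½·0.53²)·0.75] / (σ√T) = (0.0559 + 0.1721) / 0.4590 = 0.4967 ≈ 0.50
d₂ = 0.4967 − 0.4590 = 0.0377 ≈ 0.04
e^(−rT) = e^(−0.089·0.75) = 0.9354
N(d₁) = N(0.50) = 0.6915;  N(d₂) = N(0.04) = 0.5160
C = 460·0.6915 − 435·0.9354·0.5160 = 318.0900 − 209.9599 = 108.1301

$108.13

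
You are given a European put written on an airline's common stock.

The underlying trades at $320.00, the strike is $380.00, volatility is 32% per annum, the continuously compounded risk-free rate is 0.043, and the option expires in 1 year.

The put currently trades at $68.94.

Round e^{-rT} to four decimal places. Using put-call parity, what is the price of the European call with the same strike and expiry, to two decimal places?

e^(−rT) = e^(−0.043·1) = 0.9579
Put-call parity: C − P = S − K·e^(−rT) = 320 − 380·0.9579 = 320 − 364.0020 = -44.0020
C = P + (C − P) = 68.94 + (-44.0020) = 24.9380

$24.94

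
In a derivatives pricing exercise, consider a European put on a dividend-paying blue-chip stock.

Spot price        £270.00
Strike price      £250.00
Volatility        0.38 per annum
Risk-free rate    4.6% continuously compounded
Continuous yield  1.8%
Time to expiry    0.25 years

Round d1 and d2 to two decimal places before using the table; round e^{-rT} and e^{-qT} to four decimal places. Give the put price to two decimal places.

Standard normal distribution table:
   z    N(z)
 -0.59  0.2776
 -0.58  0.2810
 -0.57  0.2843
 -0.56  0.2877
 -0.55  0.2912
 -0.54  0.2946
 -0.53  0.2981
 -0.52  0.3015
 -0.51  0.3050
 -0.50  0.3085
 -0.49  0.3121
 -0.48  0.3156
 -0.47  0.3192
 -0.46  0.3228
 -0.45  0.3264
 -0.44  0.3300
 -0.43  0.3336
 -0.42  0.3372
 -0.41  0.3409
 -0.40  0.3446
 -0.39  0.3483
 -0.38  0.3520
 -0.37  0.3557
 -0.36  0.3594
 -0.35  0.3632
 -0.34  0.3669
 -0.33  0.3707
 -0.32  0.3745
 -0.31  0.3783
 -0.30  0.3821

σ√T = 0.38·√0.25 = 0.1900
d₁ = [ln(270/250) + (0.046 − 0.018 + 0.38²/2)·0.25] / 0.1900 = [0.0770 + 0.0250] / 0.1900 = 0.5369 which rounds to 0.54
d₂ = d₁ − σ√T = 0.5369 − 0.1900 = 0.3469 which rounds to 0.35
e^(−qT) = e^(−0.018·0.25) = 0.9955;  e^(−rT) = e^(−0.046·0.25) = 0.9886
N(−d₂) = N(-0.35) = 0.3632;  N(−d₁) = N(-0.54) = 0.2946
P = 250·0.9886·0.3632 − 270·0.9955·0.2946 = 89.7649 − 79.1841 = 10.5808

£10.58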